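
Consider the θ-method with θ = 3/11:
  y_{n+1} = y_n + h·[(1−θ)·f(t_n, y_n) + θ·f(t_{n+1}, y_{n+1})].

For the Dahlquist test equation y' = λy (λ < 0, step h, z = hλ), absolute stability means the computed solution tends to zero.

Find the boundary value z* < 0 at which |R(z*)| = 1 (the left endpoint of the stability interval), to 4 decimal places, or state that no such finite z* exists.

left endpoint -4.4000.

With y'=λy (z=hλ):
  y_{n+1} = y_n + z·[8/11·y_n + 3/11·y_{n+1}] ⇒ (1 − 3/11z)y_{n+1} = (1 + 8/11z)y_n
  R(z) = (1 + 8/11z)/(1 − 3/11z).

Need |R(x)|<1, x<0.
x=-0.99: |R|=0.2205
R=−1: 1+8/11x = −1+3/11x ⇒ -5/11x=2 ⇒ x=2/(-5/11)=-4.4000
Confirm numerically:
  x=-3.466: |R|=0.78176 <1
  x=-2.315: |R|=0.41906 <1
  x=-2.122: |R|=0.34412 <1
  x=-4.542: |R|=1.02883 >1
  x=-4.533: |R|=1.02703 >1
So |R|<1 on (-4.4000, 0).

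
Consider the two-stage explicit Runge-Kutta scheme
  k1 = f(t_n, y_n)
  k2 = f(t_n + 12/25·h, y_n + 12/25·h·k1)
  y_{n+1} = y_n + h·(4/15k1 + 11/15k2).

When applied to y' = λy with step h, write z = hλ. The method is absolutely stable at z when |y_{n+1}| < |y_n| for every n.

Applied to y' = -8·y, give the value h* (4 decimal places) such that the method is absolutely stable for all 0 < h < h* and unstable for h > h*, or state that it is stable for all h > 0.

Set f=λy, z=hλ:
  k1=λy_n ⇒ h·k1=z·y_n;  k2=λ(1+12/25z)y_n ⇒ h·k2=z(1+12/25z)y_n
  y_{n+1}/y_n = 1 + 4/15z + 11/15z(1+12/25z) = 1 + z + 44/125z²
  Hence R(z) = 1 + z + 44/125z².

Boundary: |R(x)|=1, x<0.
x=-0.6: |R|=0.5267
R=1: x+44/125x²=0 ⇒ x=−125/44=-2.8409; min R=1−1/(4·44/125)=0.2898>−1
Confirm numerically:
  x=-1.969: |R|=0.39569 <1
  x=-1.703: |R|=0.31787 <1
  x=-1.628: |R|=0.30494 <1
  x=-1.177: |R|=0.31064 <1
  x=-3.351: |R|=1.60168 >1
  x=-3.340: |R|=1.58677 >1
Stable set (-2.8409, 0).

(-2.8409,0); λ=-8 ⇒ h* = (125/44)/8 = 0.3551.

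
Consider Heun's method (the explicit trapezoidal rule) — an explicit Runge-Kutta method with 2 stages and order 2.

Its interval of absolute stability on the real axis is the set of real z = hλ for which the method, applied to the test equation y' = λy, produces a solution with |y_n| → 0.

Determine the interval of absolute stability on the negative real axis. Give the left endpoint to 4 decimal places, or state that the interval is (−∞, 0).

Test eqn y'=λy, z=hλ:
  order 2, 2-stage ⇒ R(z)=1+z+z^2/2
  (e.g. R(-0.52)=0.61520, |R|=0.61520)

Boundary: |R(x)|=1, x<0.
x=-0.52: |R|=0.6152
|R(-1.61)|=0.6861 |R(-1.4)|=0.5800 |R(-1.19)|=0.5181
Bisect:
  x_lo=-2.4949 |R|=1.6173  x_hi=-0.2710 |R|=0.7657
  mid=-1.38292 |R|=0.57331 →hi
  mid=-1.93889 |R|=0.94075 →hi
  mid=-2.21687 |R|=1.24038 →lo
  mid=-2.07788 |R|=1.08091 →lo
  mid=-2.00838 |R|=1.00842 →lo
  mid=-1.97363 |R|=0.97398 →hi
  mid=-1.99101 |R|=0.99105 →hi
  mid=-1.99969 |R|=0.99969 →hi
  mid=-2.00404 |R|=1.00405 →lo
  mid=-2.00187 |R|=1.00187 →lo
  ...
  [-2.00010,-1.99997] ⇒ x*=-2.0000
So |R|<1 on (-2.0000, 0).

(-2.0000, 0).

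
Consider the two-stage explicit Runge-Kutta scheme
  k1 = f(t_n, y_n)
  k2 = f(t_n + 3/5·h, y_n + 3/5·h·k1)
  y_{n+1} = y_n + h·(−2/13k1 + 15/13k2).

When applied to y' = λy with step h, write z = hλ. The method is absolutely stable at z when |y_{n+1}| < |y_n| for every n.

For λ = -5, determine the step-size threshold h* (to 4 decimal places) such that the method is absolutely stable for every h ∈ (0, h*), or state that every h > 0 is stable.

Test eqn y'=λy, z=hλ:
  k1=λy_n ⇒ h·k1=z·y_n;  k2=λ(1+3/5z)y_n ⇒ h·k2=z(1+3/5z)y_n
  y_{n+1}/y_n = 1 − 2/13z + 15/13z(1+3/5z) = 1 + z + 9/13z²
  Hence R(z) = 1 + z + 9/13z².

Find x<0 with |R(x)|<1.
x=-0.84: |R|=0.6485
R=1: x+9/13x²=0 ⇒ x=−13/9=-1.4444; min R=1−1/(4·9/13)=0.6389>−1
Confirm numerically:
  x=-0.989: |R|=0.68816 <1
  x=-0.959: |R|=0.67770 <1
  x=-0.647: |R|=0.64281 <1
  x=-0.640: |R|=0.64357 <1
  x=-1.745: |R|=1.36309 >1
  x=-1.529: |R|=1.08951 >1
  x=-1.512: |R|=1.07072 >1
So |R|<1 on (-1.4444, 0).

(-1.4444,0); λ=-5 ⇒ h* = (13/9)/5 = 0.2889.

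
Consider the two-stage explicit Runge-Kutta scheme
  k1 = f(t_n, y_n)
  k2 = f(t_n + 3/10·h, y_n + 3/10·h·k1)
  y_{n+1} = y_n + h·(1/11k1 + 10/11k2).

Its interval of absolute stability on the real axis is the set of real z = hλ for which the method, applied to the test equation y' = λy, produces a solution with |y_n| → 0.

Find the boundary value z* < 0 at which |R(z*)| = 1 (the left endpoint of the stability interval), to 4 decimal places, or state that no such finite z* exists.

z* = -3.6667.

Test eqn y'=λy, z=hλ:
  k1=λy_n ⇒ h·k1=z·y_n;  k2=λ(1+3/10z)y_n ⇒ h·k2=z(1+3/10z)y_n
  y_{n+1}/y_n = 1 + 1/11z + 10/11z(1+3/10z) = 1 + z + 3/11z²
  Hence R(z) = 1 + z + 3/11z².

Find x<0 with |R(x)|<1.
x=-0.5: |R|=0.5682
R=1: x+3/11x²=0 ⇒ x=−11/3=-3.6667; min R=1−1/(4·3/11)=0.0833>−1
Confirm numerically:
  x=-3.213: |R|=0.60246 <1
  x=-1.754: |R|=0.08505 <1
  x=-1.699: |R|=0.08825 <1
  x=-4.071: |R|=1.44892 >1
  x=-4.047: |R|=1.41978 >1
So |R|<1 on (-3.6667, 0).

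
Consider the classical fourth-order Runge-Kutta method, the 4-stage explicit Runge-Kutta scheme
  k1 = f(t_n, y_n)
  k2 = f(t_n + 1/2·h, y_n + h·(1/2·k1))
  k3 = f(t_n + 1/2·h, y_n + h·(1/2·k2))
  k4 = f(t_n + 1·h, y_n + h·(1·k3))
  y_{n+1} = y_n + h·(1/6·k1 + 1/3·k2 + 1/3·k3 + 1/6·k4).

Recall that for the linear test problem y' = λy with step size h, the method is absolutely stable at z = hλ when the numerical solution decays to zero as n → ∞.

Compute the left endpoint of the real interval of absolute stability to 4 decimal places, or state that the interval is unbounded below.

On y'=λy, z=hλ:
  order 4, 4-stage ⇒ R(z)=1+z+z^2/2+z^3/6+z^4/24
  (e.g. R(-1.51)=0.27284, |R|=0.27284)

Boundary: |R(x)|=1, x<0.
x=-1.51: |R|=0.2728
|R(-2.71)|=0.8923 |R(-1.22)|=0.3139 |R(-0.63)|=0.5333
Bisect:
  x_lo=-3.1794 |R|=1.7761  x_hi=-0.1272 |R|=0.8805
  mid=-1.65334 |R|=0.27152 →hi
  mid=-2.41639 |R|=0.57211 →hi
  mid=-2.79792 |R|=1.01920 →lo
  mid=-2.60715 |R|=0.76300 →hi
  mid=-2.70254 |R|=0.88223 →hi
  mid=-2.75023 |R|=0.94840 →hi
  mid=-2.77407 |R|=0.98321 →hi
  mid=-2.78599 |R|=1.00106 →lo
  ...
  [-2.78544,-2.78525] ⇒ x*=-2.7853
Interval (-2.7853, 0).

z* = -2.7853.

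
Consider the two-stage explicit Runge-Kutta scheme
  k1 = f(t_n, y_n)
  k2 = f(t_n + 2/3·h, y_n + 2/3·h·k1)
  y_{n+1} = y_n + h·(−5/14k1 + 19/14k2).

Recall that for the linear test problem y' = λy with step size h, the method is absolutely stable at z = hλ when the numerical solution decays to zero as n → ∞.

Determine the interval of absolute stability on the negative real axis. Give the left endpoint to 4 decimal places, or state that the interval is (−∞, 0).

(-1.1053, 0).

Test eqn y'=λy, z=hλ:
  k1=λy_n ⇒ h·k1=z·y_n;  k2=λ(1+2/3z)y_n ⇒ h·k2=z(1+2/3z)y_n
  y_{n+1}/y_n = 1 − 5/14z + 19/14z(1+2/3z) = 1 + z + 19/21z²
  so R(z) = 1 + z + 19/21z².

Boundary: |R(x)|=1, x<0.
x=-0.87: |R|=0.8148
R=1: x+19/21x²=0 ⇒ x=−21/19=-1.1053; min R=1−1/(4·19/21)=0.7237>−1
Confirm numerically:
  x=-0.854: |R|=0.80586 <1
  x=-0.792: |R|=0.77552 <1
  x=-0.672: |R|=0.73658 <1
  x=-0.589: |R|=0.72488 <1
  x=-1.468: |R|=1.48178 >1
  x=-1.352: |R|=1.30182 >1
  x=-1.283: |R|=1.20632 >1
Stable set (-1.1053, 0).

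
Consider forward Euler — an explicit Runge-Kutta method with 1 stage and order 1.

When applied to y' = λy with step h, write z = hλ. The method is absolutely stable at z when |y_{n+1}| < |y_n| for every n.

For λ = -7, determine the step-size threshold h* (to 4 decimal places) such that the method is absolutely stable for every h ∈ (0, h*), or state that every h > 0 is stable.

Test eqn y'=λy, z=hλ:
  order 1, 1-stage ⇒ R(z)=1+z
  (e.g. R(-0.56)=0.44000, |R|=0.44000)

Solve |R(x)|<1 on ℝ⁻.
x=-0.56: |R|=0.4400
|R(-2.32)|=1.3200 |R(-0.86)|=0.1400 |R(-0.79)|=0.2100
Bisect:
  x_lo=-2.4193 |R|=1.4193  x_hi=-0.2212 |R|=0.7788
  mid=-1.32022 |R|=0.32022 →hi
  mid=-1.86974 |R|=0.86974 →hi
  mid=-2.14451 |R|=1.14451 →lo
  mid=-2.00713 |R|=1.00713 →lo
  mid=-1.93843 |R|=0.93843 →hi
  mid=-1.97278 |R|=0.97278 →hi
  mid=-1.98995 |R|=0.98995 →hi
  mid=-1.99854 |R|=0.99854 →hi
  ...
  [-2.00002,-1.99988] ⇒ x*=-2.0000
So |R|<1 on (-2.0000, 0).

(-2.0000,0); λ=-7 ⇒ h* = 0.2857.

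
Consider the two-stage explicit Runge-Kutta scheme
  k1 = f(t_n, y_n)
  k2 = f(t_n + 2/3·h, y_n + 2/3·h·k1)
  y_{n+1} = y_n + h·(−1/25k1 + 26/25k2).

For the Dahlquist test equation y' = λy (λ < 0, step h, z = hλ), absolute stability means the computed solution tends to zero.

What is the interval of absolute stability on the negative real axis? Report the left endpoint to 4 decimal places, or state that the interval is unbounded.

(-1.4423, 0).

With y'=λy (z=hλ):
  k1=λy_n ⇒ h·k1=z·y_n;  k2=λ(1+2/3z)y_n ⇒ h·k2=z(1+2/3z)y_n
  y_{n+1}/y_n = 1 − 1/25z + 26/25z(1+2/3z) = 1 + z + 52/75z²
  so R(z) = 1 + z + 52/75z².

Solve |R(x)|<1 on ℝ⁻.
x=-1.24: |R|=0.8261
R=1: x+52/75x²=0 ⇒ x=−75/52=-1.4423; min R=1−1/(4·52/75)=0.6394>−1
Confirm numerically:
  x=-1.381: |R|=0.94130 <1
  x=-1.224: |R|=0.81474 <1
  x=-0.666: |R|=0.64153 <1
  x=-1.895: |R|=1.59478 >1
  x=-1.554: |R|=1.12034 >1
Interval (-1.4423, 0).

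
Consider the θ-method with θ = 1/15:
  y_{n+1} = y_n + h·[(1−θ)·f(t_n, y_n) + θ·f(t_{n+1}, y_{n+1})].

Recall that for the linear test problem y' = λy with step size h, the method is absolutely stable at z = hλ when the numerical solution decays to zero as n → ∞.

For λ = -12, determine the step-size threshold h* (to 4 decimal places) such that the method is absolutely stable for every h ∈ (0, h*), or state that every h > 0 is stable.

(-2.3077,0); λ=-12 ⇒ h* = (30/13)/12 = 0.1923.

On y'=λy, z=hλ:
  y_{n+1} = y_n + z·[14/15·y_n + 1/15·y_{n+1}] ⇒ (1 − 1/15z)y_{n+1} = (1 + 14/15z)y_n
  ⇒ R(z) = (1 + 14/15z)/(1 − 1/15z).

Need |R(x)|<1, x<0.
x=-0.69: |R|=0.3403
R=−1: 1+14/15x = −1+1/15x ⇒ -13/15x=2 ⇒ x=2/(-13/15)=-2.3077
Confirm numerically:
  x=-2.109: |R|=0.84903 <1
  x=-1.898: |R|=0.68481 <1
  x=-1.633: |R|=0.47267 <1
  x=-2.429: |R|=1.09048 >1
  x=-2.357: |R|=1.03693 >1
Interval (-2.3077, 0).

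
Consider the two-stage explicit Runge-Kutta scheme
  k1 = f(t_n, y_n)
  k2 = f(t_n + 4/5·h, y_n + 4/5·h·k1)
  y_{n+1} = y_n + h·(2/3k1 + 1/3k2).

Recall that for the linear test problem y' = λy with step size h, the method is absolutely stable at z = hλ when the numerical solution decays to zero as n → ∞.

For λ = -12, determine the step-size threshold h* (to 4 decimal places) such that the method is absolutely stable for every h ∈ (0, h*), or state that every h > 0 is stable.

(-3.7500,0); λ=-12 ⇒ h* = (15/4)/12 = 0.3125.

With y'=λy (z=hλ):
  k1=λy_n ⇒ h·k1=z·y_n;  k2=λ(1+4/5z)y_n ⇒ h·k2=z(1+4/5z)y_n
  y_{n+1}/y_n = 1 + 2/3z + 1/3z(1+4/5z) = 1 + z + 4/15z²
  Hence R(z) = 1 + z + 4/15z².

Need |R(x)|<1, x<0.
x=-1.27: |R|=0.1601
R=1: x+4/15x²=0 ⇒ x=−15/4=-3.7500; min R=1−1/(4·4/15)=0.0625>−1
Confirm numerically:
  x=-3.134: |R|=0.48519 <1
  x=-2.827: |R|=0.30418 <1
  x=-2.162: |R|=0.08447 <1
  x=-4.177: |R|=1.47562 >1
  x=-3.919: |R|=1.17662 >1
So |R|<1 on (-3.7500, 0).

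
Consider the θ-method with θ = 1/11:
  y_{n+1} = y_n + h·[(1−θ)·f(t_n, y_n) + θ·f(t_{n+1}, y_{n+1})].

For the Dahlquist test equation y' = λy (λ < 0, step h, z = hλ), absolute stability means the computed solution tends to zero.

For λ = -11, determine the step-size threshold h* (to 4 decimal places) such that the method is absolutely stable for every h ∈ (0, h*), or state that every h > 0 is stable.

Set f=λy, z=hλ:
  y_{n+1} = y_n + z·[10/11·y_n + 1/11·y_{n+1}] ⇒ (1 − 1/11z)y_{n+1} = (1 + 10/11z)y_n
  so R(z) = (1 + 10/11z)/(1 − 1/11z).

Need |R(x)|<1, x<0.
x=-1.69: |R|=0.4649
R=−1: 1+10/11x = −1+1/11x ⇒ -9/11x=2 ⇒ x=2/(-9/11)=-2.4444
Confirm numerically:
  x=-2.363: |R|=0.94515 <1
  x=-2.014: |R|=0.70232 <1
  x=-1.408: |R|=0.24823 <1
  x=-1.357: |R|=0.20798 <1
  x=-2.760: |R|=1.20640 >1
  x=-2.674: |R|=1.15109 >1
Interval (-2.4444, 0).

(-2.4444,0); λ=-11 ⇒ h* = (22/9)/11 = 0.2222.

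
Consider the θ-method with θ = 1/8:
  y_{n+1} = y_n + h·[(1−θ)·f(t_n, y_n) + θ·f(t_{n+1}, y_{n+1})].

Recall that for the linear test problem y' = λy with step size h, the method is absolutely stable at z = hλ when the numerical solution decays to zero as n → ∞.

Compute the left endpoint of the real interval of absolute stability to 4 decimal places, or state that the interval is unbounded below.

z* = -2.6667.

Set f=λy, z=hλ:
  y_{n+1} = y_n + z·[7/8·y_n + 1/8·y_{n+1}] ⇒ (1 − 1/8z)y_{n+1} = (1 + 7/8z)y_n
  R(z) = (1 + 7/8z)/(1 − 1/8z).

Solve |R(x)|<1 on ℝ⁻.
x=-0.98: |R|=0.1269
R=−1: 1+7/8x = −1+1/8x ⇒ -3/4x=2 ⇒ x=2/(-3/4)=-2.6667
Confirm numerically:
  x=-2.293: |R|=0.78218 <1
  x=-1.644: |R|=0.36375 <1
  x=-1.581: |R|=0.32011 <1
  x=-3.150: |R|=1.26009 >1
  x=-2.897: |R|=1.12682 >1
Stable set (-2.6667, 0).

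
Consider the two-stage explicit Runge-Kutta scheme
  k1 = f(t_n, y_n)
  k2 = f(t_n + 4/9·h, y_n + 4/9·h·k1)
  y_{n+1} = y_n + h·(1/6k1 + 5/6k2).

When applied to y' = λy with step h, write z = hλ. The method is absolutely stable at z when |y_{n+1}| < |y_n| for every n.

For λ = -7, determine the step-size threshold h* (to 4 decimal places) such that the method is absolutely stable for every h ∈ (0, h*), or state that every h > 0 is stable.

On y'=λy, z=hλ:
  k1=λy_n ⇒ h·k1=z·y_n;  k2=λ(1+4/9z)y_n ⇒ h·k2=z(1+4/9z)y_n
  y_{n+1}/y_n = 1 + 1/6z + 5/6z(1+4/9z) = 1 + z + 10/27z²
  ⇒ R(z) = 1 + z + 10/27z².

Find x<0 with |R(x)|<1.
x=-0.37: |R|=0.6807
R=1: x+10/27x²=0 ⇒ x=−27/10=-2.7000; min R=1−1/(4·10/27)=0.3250>−1
Confirm numerically:
  x=-2.594: |R|=0.89816 <1
  x=-1.946: |R|=0.45656 <1
  x=-1.534: |R|=0.33754 <1
  x=-3.195: |R|=1.58575 >1
  x=-2.867: |R|=1.17733 >1
  x=-2.863: |R|=1.17284 >1
So |R|<1 on (-2.7000, 0).

(-2.7000,0); λ=-7 ⇒ h* = (27/10)/7 = 0.3857.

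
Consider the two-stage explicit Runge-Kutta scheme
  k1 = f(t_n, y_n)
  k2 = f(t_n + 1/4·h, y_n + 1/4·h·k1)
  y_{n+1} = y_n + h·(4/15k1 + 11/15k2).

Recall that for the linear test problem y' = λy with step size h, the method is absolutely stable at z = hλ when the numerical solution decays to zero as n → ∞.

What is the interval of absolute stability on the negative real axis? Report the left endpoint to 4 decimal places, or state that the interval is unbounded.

With y'=λy (z=hλ):
  k1=λy_n ⇒ h·k1=z·y_n;  k2=λ(1+1/4z)y_n ⇒ h·k2=z(1+1/4z)y_n
  y_{n+1}/y_n = 1 + 4/15z + 11/15z(1+1/4z) = 1 + z + 11/60z²
  so R(z) = 1 + z + 11/60z².

Boundary: |R(x)|=1, x<0.
x=-1.21: |R|=0.0584
R=1: x+11/60x²=0 ⇒ x=−60/11=-5.4545; min R=1−1/(4·11/60)=-0.3636>−1
Confirm numerically:
  x=-3.988: |R|=0.07224 <1
  x=-3.611: |R|=0.22046 <1
  x=-2.826: |R|=0.36185 <1
  x=-6.002: |R|=1.60240 >1
  x=-5.973: |R|=1.56773 >1
  x=-5.708: |R|=1.26523 >1
So |R|<1 on (-5.4545, 0).

z∈(-5.4545,0).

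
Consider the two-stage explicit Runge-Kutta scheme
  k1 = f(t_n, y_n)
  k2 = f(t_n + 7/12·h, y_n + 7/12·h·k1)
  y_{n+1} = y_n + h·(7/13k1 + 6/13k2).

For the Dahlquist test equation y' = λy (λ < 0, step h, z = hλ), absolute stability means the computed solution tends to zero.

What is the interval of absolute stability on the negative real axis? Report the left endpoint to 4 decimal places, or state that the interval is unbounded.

Set f=λy, z=hλ:
  k1=λy_n ⇒ h·k1=z·y_n;  k2=λ(1+7/12z)y_n ⇒ h·k2=z(1+7/12z)y_n
  y_{n+1}/y_n = 1 + 7/13z + 6/13z(1+7/12z) = 1 + z + 7/26z²
  R(z) = 1 + z + 7/26z².

Solve |R(x)|<1 on ℝ⁻.
x=-0.86: |R|=0.3391
R=1: x+7/26x²=0 ⇒ x=−26/7=-3.7143; min R=1−1/(4·7/26)=0.0714>−1
Confirm numerically:
  x=-2.696: |R|=0.26088 <1
  x=-2.302: |R|=0.12471 <1
  x=-1.884: |R|=0.07162 <1
  x=-4.220: |R|=1.57457 >1
  x=-4.097: |R|=1.42215 >1
  x=-4.072: |R|=1.39216 >1
Stable set (-3.7143, 0).

(-3.7143, 0).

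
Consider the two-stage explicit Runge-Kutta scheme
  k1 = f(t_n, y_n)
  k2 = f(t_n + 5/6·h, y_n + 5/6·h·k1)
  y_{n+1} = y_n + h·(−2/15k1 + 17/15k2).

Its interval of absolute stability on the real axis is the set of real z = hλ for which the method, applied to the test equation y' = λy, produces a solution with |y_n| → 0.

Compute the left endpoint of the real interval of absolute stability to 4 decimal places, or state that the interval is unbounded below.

z* = -1.0588.

With y'=λy (z=hλ):
  k1=λy_n ⇒ h·k1=z·y_n;  k2=λ(1+5/6z)y_n ⇒ h·k2=z(1+5/6z)y_n
  y_{n+1}/y_n = 1 − 2/15z + 17/15z(1+5/6z) = 1 + z + 17/18z²
  so R(z) = 1 + z + 17/18z².

Need |R(x)|<1, x<0.
x=-0.73: |R|=0.7733
R=1: x+17/18x²=0 ⇒ x=−18/17=-1.0588; min R=1−1/(4·17/18)=0.7353>−1
Confirm numerically:
  x=-1.007: |R|=0.95071 <1
  x=-0.789: |R|=0.79894 <1
  x=-0.761: |R|=0.78595 <1
  x=-0.583: |R|=0.73801 <1
  x=-1.625: |R|=1.86892 >1
  x=-1.349: |R|=1.36970 >1
  x=-1.142: |R|=1.08971 >1
So |R|<1 on (-1.0588, 0).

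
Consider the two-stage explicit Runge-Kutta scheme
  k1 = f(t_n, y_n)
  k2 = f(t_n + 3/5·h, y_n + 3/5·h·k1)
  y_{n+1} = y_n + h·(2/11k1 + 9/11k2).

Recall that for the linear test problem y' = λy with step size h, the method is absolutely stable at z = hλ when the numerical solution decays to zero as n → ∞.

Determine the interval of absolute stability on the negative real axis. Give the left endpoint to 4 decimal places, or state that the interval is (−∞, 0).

With y'=λy (z=hλ):
  k1=λy_n ⇒ h·k1=z·y_n;  k2=λ(1+3/5z)y_n ⇒ h·k2=z(1+3/5z)y_n
  y_{n+1}/y_n = 1 + 2/11z + 9/11z(1+3/5z) = 1 + z + 27/55z²
  ⇒ R(z) = 1 + z + 27/55z².

Find x<0 with |R(x)|<1.
x=-1.27: |R|=0.5218
R=1: x+27/55x²=0 ⇒ x=−55/27=-2.0370; min R=1−1/(4·27/55)=0.4907>−1
Confirm numerically:
  x=-1.062: |R|=0.49167 <1
  x=-1.049: |R|=0.49120 <1
  x=-0.913: |R|=0.49621 <1
  x=-2.558: |R|=1.65420 >1
  x=-2.410: |R|=1.44125 >1
Interval (-2.0370, 0).

(-2.0370, 0).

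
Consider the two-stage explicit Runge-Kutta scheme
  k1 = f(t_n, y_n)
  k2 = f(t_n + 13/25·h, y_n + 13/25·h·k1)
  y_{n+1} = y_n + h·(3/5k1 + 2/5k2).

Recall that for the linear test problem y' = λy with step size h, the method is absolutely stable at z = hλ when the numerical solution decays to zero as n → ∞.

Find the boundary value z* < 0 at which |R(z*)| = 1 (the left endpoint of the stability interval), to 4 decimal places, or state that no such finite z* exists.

left endpoint -4.8077.

On y'=λy, z=hλ:
  k1=λy_n ⇒ h·k1=z·y_n;  k2=λ(1+13/25z)y_n ⇒ h·k2=z(1+13/25z)y_n
  y_{n+1}/y_n = 1 + 3/5z + 2/5z(1+13/25z) = 1 + z + 26/125z²
  ⇒ R(z) = 1 + z + 26/125z².

Solve |R(x)|<1 on ℝ⁻.
x=-0.34: |R|=0.6840
R=1: x+26/125x²=0 ⇒ x=−125/26=-4.8077; min R=1−1/(4·26/125)=-0.2019>−1
Confirm numerically:
  x=-3.105: |R|=0.09967 <1
  x=-2.881: |R|=0.15457 <1
  x=-2.448: |R|=0.20152 <1
  x=-5.360: |R|=1.61576 >1
  x=-4.927: |R|=1.12227 >1
So |R|<1 on (-4.8077, 0).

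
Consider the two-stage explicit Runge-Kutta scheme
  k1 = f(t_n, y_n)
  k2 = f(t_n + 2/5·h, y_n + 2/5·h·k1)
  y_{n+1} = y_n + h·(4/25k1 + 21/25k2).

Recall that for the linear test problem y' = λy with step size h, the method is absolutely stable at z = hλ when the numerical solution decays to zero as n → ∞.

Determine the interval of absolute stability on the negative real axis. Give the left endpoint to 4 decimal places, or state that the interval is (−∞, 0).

z∈(-2.9762,0).

On y'=λy, z=hλ:
  k1=λy_n ⇒ h·k1=z·y_n;  k2=λ(1+2/5z)y_n ⇒ h·k2=z(1+2/5z)y_n
  y_{n+1}/y_n = 1 + 4/25z + 21/25z(1+2/5z) = 1 + z + 42/125z²
  ⇒ R(z) = 1 + z + 42/125z².

Solve |R(x)|<1 on ℝ⁻.
x=-0.6: |R|=0.5210
R=1: x+42/125x²=0 ⇒ x=−125/42=-2.9762; min R=1−1/(4·42/125)=0.2560>−1
Confirm numerically:
  x=-2.533: |R|=0.62281 <1
  x=-2.219: |R|=0.43545 <1
  x=-1.308: |R|=0.26685 <1
  x=-1.241: |R|=0.27647 <1
  x=-3.483: |R|=1.59311 >1
  x=-3.373: |R|=1.44972 >1
Interval (-2.9762, 0).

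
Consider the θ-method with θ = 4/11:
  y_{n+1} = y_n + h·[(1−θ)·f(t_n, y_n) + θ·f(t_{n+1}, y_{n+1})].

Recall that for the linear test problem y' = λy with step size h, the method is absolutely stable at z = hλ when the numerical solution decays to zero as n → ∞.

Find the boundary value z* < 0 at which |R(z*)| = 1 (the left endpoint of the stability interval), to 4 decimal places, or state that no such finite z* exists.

With y'=λy (z=hλ):
  y_{n+1} = y_n + z·[7/11·y_n + 4/11·y_{n+1}] ⇒ (1 − 4/11z)y_{n+1} = (1 + 7/11z)y_n
  so R(z) = (1 + 7/11z)/(1 − 4/11z).

Find x<0 with |R(x)|<1.
x=-0.9: |R|=0.3219
R=−1: 1+7/11x = −1+4/11x ⇒ -3/11x=2 ⇒ x=2/(-3/11)=-7.3333
Confirm numerically:
  x=-6.673: |R|=0.94744 <1
  x=-6.396: |R|=0.92314 <1
  x=-6.245: |R|=0.90926 <1
  x=-5.230: |R|=0.80232 <1
  x=-7.831: |R|=1.03528 >1
  x=-7.745: |R|=1.02942 >1
  x=-7.374: |R|=1.00301 >1
So |R|<1 on (-7.3333, 0).

left endpoint -7.3333.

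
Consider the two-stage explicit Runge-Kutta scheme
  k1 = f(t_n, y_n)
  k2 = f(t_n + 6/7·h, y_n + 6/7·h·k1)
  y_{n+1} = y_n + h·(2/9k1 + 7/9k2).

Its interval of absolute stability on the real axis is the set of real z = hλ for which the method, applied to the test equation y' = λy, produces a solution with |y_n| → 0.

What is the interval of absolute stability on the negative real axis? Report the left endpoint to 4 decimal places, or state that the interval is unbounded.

Test eqn y'=λy, z=hλ:
  k1=λy_n ⇒ h·k1=z·y_n;  k2=λ(1+6/7z)y_n ⇒ h·k2=z(1+6/7z)y_n
  y_{n+1}/y_n = 1 + 2/9z + 7/9z(1+6/7z) = 1 + z + 2/3z²
  ⇒ R(z) = 1 + z + 2/3z².

Need |R(x)|<1, x<0.
x=-0.48: |R|=0.6736
R=1: x+2/3x²=0 ⇒ x=−3/2=-1.5000; min R=1−1/(4·2/3)=0.6250>−1
Confirm numerically:
  x=-1.463: |R|=0.96391 <1
  x=-1.361: |R|=0.87388 <1
  x=-1.060: |R|=0.68907 <1
  x=-2.038: |R|=1.73096 >1
  x=-1.943: |R|=1.57383 >1
  x=-1.536: |R|=1.03686 >1
So |R|<1 on (-1.5000, 0).

z∈(-1.5000,0).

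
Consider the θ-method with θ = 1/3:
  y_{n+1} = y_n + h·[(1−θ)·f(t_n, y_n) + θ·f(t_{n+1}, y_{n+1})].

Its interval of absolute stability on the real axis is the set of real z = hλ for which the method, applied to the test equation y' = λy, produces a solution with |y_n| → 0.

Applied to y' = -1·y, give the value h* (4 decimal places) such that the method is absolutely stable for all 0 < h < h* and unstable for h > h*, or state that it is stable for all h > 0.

Test eqn y'=λy, z=hλ:
  y_{n+1} = y_n + z·[2/3·y_n + 1/3·y_{n+1}] ⇒ (1 − 1/3z)y_{n+1} = (1 + 2/3z)y_n
  R(z) = (1 + 2/3z)/(1 − 1/3z).

Boundary: |R(x)|=1, x<0.
x=-1.66: |R|=0.0687
R=−1: 1+2/3x = −1+1/3x ⇒ -1/3x=2 ⇒ x=2/(-1/3)=-6.0000
Confirm numerically:
  x=-5.349: |R|=0.92203 <1
  x=-4.027: |R|=0.71923 <1
  x=-3.467: |R|=0.60832 <1
  x=-6.521: |R|=1.05472 >1
  x=-6.151: |R|=1.01650 >1
Stable set (-6.0000, 0).

(-6.0000,0); λ=-1 ⇒ h* = (6)/1 = 6.0000.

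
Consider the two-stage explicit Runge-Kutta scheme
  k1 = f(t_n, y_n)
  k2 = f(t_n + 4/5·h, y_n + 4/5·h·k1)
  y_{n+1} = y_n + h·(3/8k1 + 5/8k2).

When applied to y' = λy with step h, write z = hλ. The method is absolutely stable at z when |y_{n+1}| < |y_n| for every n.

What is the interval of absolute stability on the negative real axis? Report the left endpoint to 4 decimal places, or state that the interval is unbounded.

On y'=λy, z=hλ:
  k1=λy_n ⇒ h·k1=z·y_n;  k2=λ(1+4/5z)y_n ⇒ h·k2=z(1+4/5z)y_n
  y_{n+1}/y_n = 1 + 3/8z + 5/8z(1+4/5z) = 1 + z + 1/2z²
  so R(z) = 1 + z + 1/2z².

Find x<0 with |R(x)|<1.
x=-1.06: |R|=0.5018
R=1: x+1/2x²=0 ⇒ x=−2=-2.0000; min R=1−1/(4·1/2)=0.5000>−1
Confirm numerically:
  x=-1.232: |R|=0.52691 <1
  x=-1.220: |R|=0.52420 <1
  x=-0.888: |R|=0.50627 <1
  x=-2.460: |R|=1.56580 >1
  x=-2.417: |R|=1.50394 >1
Interval (-2.0000, 0).

z∈(-2.0000,0).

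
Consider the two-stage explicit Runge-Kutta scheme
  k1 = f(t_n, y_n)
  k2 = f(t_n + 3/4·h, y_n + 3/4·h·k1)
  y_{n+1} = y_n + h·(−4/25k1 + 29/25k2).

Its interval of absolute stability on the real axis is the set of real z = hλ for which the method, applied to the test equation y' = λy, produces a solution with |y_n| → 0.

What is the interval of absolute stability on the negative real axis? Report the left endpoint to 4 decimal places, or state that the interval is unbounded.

Test eqn y'=λy, z=hλ:
  k1=λy_n ⇒ h·k1=z·y_n;  k2=λ(1+3/4z)y_n ⇒ h·k2=z(1+3/4z)y_n
  y_{n+1}/y_n = 1 − 4/25z + 29/25z(1+3/4z) = 1 + z + 87/100z²
  R(z) = 1 + z + 87/100z².

Solve |R(x)|<1 on ℝ⁻.
x=-1.56: |R|=1.5572
R=1: x+87/100x²=0 ⇒ x=−100/87=-1.1494; min R=1−1/(4·87/100)=0.7126>−1
Confirm numerically:
  x=-1.013: |R|=0.87977 <1
  x=-0.779: |R|=0.74895 <1
  x=-0.731: |R|=0.73389 <1
  x=-0.610: |R|=0.71373 <1
  x=-1.307: |R|=1.17918 >1
  x=-1.250: |R|=1.10938 >1
  x=-1.223: |R|=1.07828 >1
Stable set (-1.1494, 0).

z∈(-1.1494,0).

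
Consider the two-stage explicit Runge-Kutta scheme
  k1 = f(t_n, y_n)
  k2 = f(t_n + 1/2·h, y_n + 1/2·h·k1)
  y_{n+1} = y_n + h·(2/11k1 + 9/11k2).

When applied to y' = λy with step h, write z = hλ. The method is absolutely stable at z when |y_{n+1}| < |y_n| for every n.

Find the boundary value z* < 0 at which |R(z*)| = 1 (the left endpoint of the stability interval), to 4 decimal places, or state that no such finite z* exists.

On y'=λy, z=hλ:
  k1=λy_n ⇒ h·k1=z·y_n;  k2=λ(1+1/2z)y_n ⇒ h·k2=z(1+1/2z)y_n
  y_{n+1}/y_n = 1 + 2/11z + 9/11z(1+1/2z) = 1 + z + 9/22z²
  ⇒ R(z) = 1 + z + 9/22z².

Need |R(x)|<1, x<0.
x=-1.34: |R|=0.3946
R=1: x+9/22x²=0 ⇒ x=−22/9=-2.4444; min R=1−1/(4·9/22)=0.3889>−1
Confirm numerically:
  x=-1.992: |R|=0.63130 <1
  x=-1.555: |R|=0.43419 <1
  x=-1.487: |R|=0.41757 <1
  x=-1.370: |R|=0.39782 <1
  x=-2.866: |R|=1.49425 >1
  x=-2.703: |R|=1.28590 >1
  x=-2.486: |R|=1.04226 >1
So |R|<1 on (-2.4444, 0).

left endpoint -2.4444.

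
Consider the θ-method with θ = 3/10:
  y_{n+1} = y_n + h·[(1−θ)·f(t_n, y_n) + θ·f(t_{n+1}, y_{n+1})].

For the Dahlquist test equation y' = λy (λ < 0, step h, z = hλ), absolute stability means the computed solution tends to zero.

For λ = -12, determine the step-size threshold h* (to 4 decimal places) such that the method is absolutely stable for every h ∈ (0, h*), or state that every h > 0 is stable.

With y'=λy (z=hλ):
  y_{n+1} = y_n + z·[7/10·y_n + 3/10·y_{n+1}] ⇒ (1 − 3/10z)y_{n+1} = (1 + 7/10z)y_n
  Hence R(z) = (1 + 7/10z)/(1 − 3/10z).

Find x<0 with |R(x)|<1.
x=-0.88: |R|=0.3038
R=−1: 1+7/10x = −1+3/10x ⇒ -2/5x=2 ⇒ x=2/(-2/5)=-5.0000
Confirm numerically:
  x=-4.748: |R|=0.95842 <1
  x=-4.262: |R|=0.87045 <1
  x=-3.495: |R|=0.70613 <1
  x=-2.184: |R|=0.31948 <1
  x=-5.299: |R|=1.04618 >1
  x=-5.283: |R|=1.04379 >1
Interval (-5.0000, 0).

(-5.0000,0); λ=-12 ⇒ h* = (5)/12 = 0.4167.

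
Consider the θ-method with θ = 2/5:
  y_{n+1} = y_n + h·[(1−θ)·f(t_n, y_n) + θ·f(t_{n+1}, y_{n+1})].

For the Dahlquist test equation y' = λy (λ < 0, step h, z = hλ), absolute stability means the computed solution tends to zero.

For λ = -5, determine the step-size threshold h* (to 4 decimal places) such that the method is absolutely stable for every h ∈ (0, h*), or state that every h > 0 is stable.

With y'=λy (z=hλ):
  y_{n+1} = y_n + z·[3/5·y_n + 2/5·y_{n+1}] ⇒ (1 − 2/5z)y_{n+1} = (1 + 3/5z)y_n
  so R(z) = (1 + 3/5z)/(1 − 2/5z).

Need |R(x)|<1, x<0.
x=-1.07: |R|=0.2507
R=−1: 1+3/5x = −1+2/5x ⇒ -1/5x=2 ⇒ x=2/(-1/5)=-10.0000
Confirm numerically:
  x=-6.109: |R|=0.77402 <1
  x=-5.832: |R|=0.74988 <1
  x=-5.692: |R|=0.73706 <1
  x=-5.185: |R|=0.68673 <1
  x=-10.497: |R|=1.01912 >1
  x=-10.398: |R|=1.01543 >1
Stable set (-10.0000, 0).

(-10.0000,0); λ=-5 ⇒ h* = (10)/5 = 2.0000.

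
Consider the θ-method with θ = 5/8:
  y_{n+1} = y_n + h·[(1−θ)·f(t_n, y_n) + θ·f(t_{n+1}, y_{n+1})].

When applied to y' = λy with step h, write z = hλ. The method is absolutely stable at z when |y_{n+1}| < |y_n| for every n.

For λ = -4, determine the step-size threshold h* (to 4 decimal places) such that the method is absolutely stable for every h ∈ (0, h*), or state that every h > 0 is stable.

interval (−∞, 0). Any h>0 works for λ=-4.

With y'=λy (z=hλ):
  y_{n+1} = y_n + z·[3/8·y_n + 5/8·y_{n+1}] ⇒ (1 − 5/8z)y_{n+1} = (1 + 3/8z)y_n
  ⇒ R(z) = (1 + 3/8z)/(1 − 5/8z).

Find x<0 with |R(x)|<1.
x=-0.51: |R|=0.6133
x=-2: |R|=0.1111
x=-10: |R|=0.3793
x=-100: |R|=0.5748
θ=5/8≥1/2 ⇒ |1+3/8x|<|1−5/8x| ∀x<0 ⇒ unbounded interval.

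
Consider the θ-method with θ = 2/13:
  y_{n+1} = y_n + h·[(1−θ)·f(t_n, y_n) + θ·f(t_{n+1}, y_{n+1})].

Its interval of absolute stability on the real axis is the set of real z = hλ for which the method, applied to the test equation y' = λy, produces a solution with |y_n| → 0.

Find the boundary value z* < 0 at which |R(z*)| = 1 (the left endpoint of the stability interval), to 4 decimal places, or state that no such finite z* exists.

Test eqn y'=λy, z=hλ:
  y_{n+1} = y_n + z·[11/13·y_n + 2/13·y_{n+1}] ⇒ (1 − 2/13z)y_{n+1} = (1 + 11/13z)y_n
  Hence R(z) = (1 + 11/13z)/(1 − 2/13z).

Find x<0 with |R(x)|<1.
x=-0.32: |R|=0.6950
R=−1: 1+11/13x = −1+2/13x ⇒ -9/13x=2 ⇒ x=2/(-9/13)=-2.8889
Confirm numerically:
  x=-2.529: |R|=0.82063 <1
  x=-2.465: |R|=0.78723 <1
  x=-1.971: |R|=0.51240 <1
  x=-1.682: |R|=0.33623 <1
  x=-3.449: |R|=1.25334 >1
  x=-3.413: |R|=1.23792 >1
  x=-3.187: |R|=1.13848 >1
Stable set (-2.8889, 0).

z* = -2.8889.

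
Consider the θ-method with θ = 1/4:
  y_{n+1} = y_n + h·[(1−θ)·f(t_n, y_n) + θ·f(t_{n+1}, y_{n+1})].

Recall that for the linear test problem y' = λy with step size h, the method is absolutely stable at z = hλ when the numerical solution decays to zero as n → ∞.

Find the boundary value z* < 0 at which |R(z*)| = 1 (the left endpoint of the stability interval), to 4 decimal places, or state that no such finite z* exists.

left endpoint -4.0000.

Set f=λy, z=hλ:
  y_{n+1} = y_n + z·[3/4·y_n + 1/4·y_{n+1}] ⇒ (1 − 1/4z)y_{n+1} = (1 + 3/4z)y_n
  so R(z) = (1 + 3/4z)/(1 − 1/4z).

Boundary: |R(x)|=1, x<0.
x=-0.38: |R|=0.6530
R=−1: 1+3/4x = −1+1/4x ⇒ -1/2x=2 ⇒ x=2/(-1/2)=-4.0000
Confirm numerically:
  x=-3.659: |R|=0.91095 <1
  x=-2.545: |R|=0.55539 <1
  x=-2.318: |R|=0.46755 <1
  x=-4.408: |R|=1.09705 >1
  x=-4.344: |R|=1.08245 >1
Stable set (-4.0000, 0).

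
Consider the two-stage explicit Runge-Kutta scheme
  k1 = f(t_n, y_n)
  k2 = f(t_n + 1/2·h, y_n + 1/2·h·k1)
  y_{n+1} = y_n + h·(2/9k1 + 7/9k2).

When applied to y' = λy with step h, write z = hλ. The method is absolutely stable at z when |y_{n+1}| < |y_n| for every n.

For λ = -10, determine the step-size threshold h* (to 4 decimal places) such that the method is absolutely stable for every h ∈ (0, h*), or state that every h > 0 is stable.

(-2.5714,0); λ=-10 ⇒ h* = (18/7)/10 = 0.2571.

Set f=λy, z=hλ:
  k1=λy_n ⇒ h·k1=z·y_n;  k2=λ(1+1/2z)y_n ⇒ h·k2=z(1+1/2z)y_n
  y_{n+1}/y_n = 1 + 2/9z + 7/9z(1+1/2z) = 1 + z + 7/18z²
  ⇒ R(z) = 1 + z + 7/18z².

Need |R(x)|<1, x<0.
x=-0.71: |R|=0.4860
R=1: x+7/18x²=0 ⇒ x=−18/7=-2.5714; min R=1−1/(4·7/18)=0.3571>−1
Confirm numerically:
  x=-2.000: |R|=0.55556 <1
  x=-1.648: |R|=0.40818 <1
  x=-1.415: |R|=0.36364 <1
  x=-1.128: |R|=0.36682 <1
  x=-2.967: |R|=1.45642 >1
  x=-2.905: |R|=1.37684 >1
Stable set (-2.5714, 0).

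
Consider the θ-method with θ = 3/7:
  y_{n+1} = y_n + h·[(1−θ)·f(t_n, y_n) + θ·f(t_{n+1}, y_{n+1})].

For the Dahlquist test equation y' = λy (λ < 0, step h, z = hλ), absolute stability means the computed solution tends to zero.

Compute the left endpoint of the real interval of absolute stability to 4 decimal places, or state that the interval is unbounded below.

z* = -14.0000.

On y'=λy, z=hλ:
  y_{n+1} = y_n + z·[4/7·y_n + 3/7·y_{n+1}] ⇒ (1 − 3/7z)y_{n+1} = (1 + 4/7z)y_n
  Hence R(z) = (1 + 4/7z)/(1 − 3/7z).

Boundary: |R(x)|=1, x<0.
x=-1.26: |R|=0.1818
R=−1: 1+4/7x = −1+3/7x ⇒ -1/7x=2 ⇒ x=2/(-1/7)=-14.0000
Confirm numerically:
  x=-11.436: |R|=0.93793 <1
  x=-8.580: |R|=0.83445 <1
  x=-7.088: |R|=0.75545 <1
  x=-14.525: |R|=1.01038 >1
  x=-14.163: |R|=1.00329 >1
Interval (-14.0000, 0).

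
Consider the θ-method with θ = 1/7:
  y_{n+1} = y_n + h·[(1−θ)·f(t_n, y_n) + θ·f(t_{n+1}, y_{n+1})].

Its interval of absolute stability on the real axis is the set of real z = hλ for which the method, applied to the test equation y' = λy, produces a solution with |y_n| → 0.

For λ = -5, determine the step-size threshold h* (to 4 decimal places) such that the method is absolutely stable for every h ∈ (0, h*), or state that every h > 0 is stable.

With y'=λy (z=hλ):
  y_{n+1} = y_n + z·[6/7·y_n + 1/7·y_{n+1}] ⇒ (1 − 1/7z)y_{n+1} = (1 + 6/7z)y_n
  Hence R(z) = (1 + 6/7z)/(1 − 1/7z).

Find x<0 with |R(x)|<1.
x=-1.23: |R|=0.0462
R=−1: 1+6/7x = −1+1/7x ⇒ -5/7x=2 ⇒ x=2/(-5/7)=-2.8000
Confirm numerically:
  x=-2.752: |R|=0.97539 <1
  x=-1.703: |R|=0.36976 <1
  x=-1.491: |R|=0.22918 <1
  x=-3.391: |R|=1.28438 >1
  x=-3.222: |R|=1.20642 >1
So |R|<1 on (-2.8000, 0).

(-2.8000,0); λ=-5 ⇒ h* = (14/5)/5 = 0.5600.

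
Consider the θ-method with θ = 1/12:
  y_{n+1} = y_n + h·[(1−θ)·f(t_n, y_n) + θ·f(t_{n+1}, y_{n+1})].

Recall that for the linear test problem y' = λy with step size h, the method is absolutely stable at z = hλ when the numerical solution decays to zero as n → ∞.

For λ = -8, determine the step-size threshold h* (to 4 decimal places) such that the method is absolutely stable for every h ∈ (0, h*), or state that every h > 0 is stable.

Test eqn y'=λy, z=hλ:
  y_{n+1} = y_n + z·[11/12·y_n + 1/12·y_{n+1}] ⇒ (1 − 1/12z)y_{n+1} = (1 + 11/12z)y_n
  R(z) = (1 + 11/12z)/(1 − 1/12z).

Boundary: |R(x)|=1, x<0.
x=-0.34: |R|=0.6694
R=−1: 1+11/12x = −1+1/12x ⇒ -5/6x=2 ⇒ x=2/(-5/6)=-2.4000
Confirm numerically:
  x=-2.158: |R|=0.82907 <1
  x=-1.445: |R|=0.28970 <1
  x=-1.442: |R|=0.28731 <1
  x=-2.985: |R|=1.39039 >1
  x=-2.858: |R|=1.30825 >1
Interval (-2.4000, 0).

(-2.4000,0); λ=-8 ⇒ h* = (12/5)/8 = 0.3000.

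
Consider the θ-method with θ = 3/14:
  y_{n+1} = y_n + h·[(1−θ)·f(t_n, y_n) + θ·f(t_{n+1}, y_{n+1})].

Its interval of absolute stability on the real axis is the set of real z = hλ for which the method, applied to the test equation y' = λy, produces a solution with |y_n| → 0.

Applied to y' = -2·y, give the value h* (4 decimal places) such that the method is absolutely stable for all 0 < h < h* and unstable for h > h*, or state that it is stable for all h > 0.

On y'=λy, z=hλ:
  y_{n+1} = y_n + z·[11/14·y_n + 3/14·y_{n+1}] ⇒ (1 − 3/14z)y_{n+1} = (1 + 11/14z)y_n
  so R(z) = (1 + 11/14z)/(1 − 3/14z).

Need |R(x)|<1, x<0.
x=-1.08: |R|=0.1230
R=−1: 1+11/14x = −1+3/14x ⇒ -4/7x=2 ⇒ x=2/(-4/7)=-3.5000
Confirm numerically:
  x=-3.192: |R|=0.89549 <1
  x=-2.748: |R|=0.72955 <1
  x=-2.548: |R|=0.64812 <1
  x=-2.274: |R|=0.52896 <1
  x=-4.078: |R|=1.17626 >1
  x=-3.728: |R|=1.07243 >1
So |R|<1 on (-3.5000, 0).

(-3.5000,0); λ=-2 ⇒ h* = (7/2)/2 = 1.7500.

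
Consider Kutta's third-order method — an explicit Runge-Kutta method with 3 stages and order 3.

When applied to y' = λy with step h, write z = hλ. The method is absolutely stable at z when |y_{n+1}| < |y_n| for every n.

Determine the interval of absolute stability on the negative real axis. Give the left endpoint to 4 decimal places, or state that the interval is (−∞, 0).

(-2.5127, 0).

With y'=λy (z=hλ):
  order 3, 3-stage ⇒ R(z)=1+z+z^2/2+z^3/6
  (e.g. R(-0.62)=0.53248, |R|=0.53248)

Solve |R(x)|<1 on ℝ⁻.
x=-0.62: |R|=0.5325
|R(-1.9)|=0.2382 |R(-1.79)|=0.1438 |R(-0.89)|=0.3886
Bisect:
  x_lo=-3.3045 |R|=2.8586  x_hi=-0.3415 |R|=0.7102
  mid=-1.82300 |R|=0.17107 →hi
  mid=-2.56374 |R|=1.08583 →lo
  mid=-2.19337 |R|=0.54660 →hi
  mid=-2.37855 |R|=0.79258 →hi
  mid=-2.47114 |R|=0.93290 →hi
  mid=-2.51744 |R|=1.00774 →lo
  mid=-2.49429 |R|=0.96992 →hi
  ...
  [-2.51292,-2.51274] ⇒ x*=-2.5127
Stable set (-2.5127, 0).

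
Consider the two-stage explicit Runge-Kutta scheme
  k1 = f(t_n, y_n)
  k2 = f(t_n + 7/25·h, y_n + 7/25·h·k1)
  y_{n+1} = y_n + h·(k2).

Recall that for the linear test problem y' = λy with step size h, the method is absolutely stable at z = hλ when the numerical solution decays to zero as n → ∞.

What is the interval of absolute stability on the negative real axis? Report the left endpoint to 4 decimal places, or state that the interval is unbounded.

z∈(-3.5714,0).

Test eqn y'=λy, z=hλ:
  k1=λy_n ⇒ h·k1=z·y_n;  k2=λ(1+7/25z)y_n ⇒ h·k2=z(1+7/25z)y_n
  y_{n+1}/y_n = 1 + z(1+7/25z) = 1 + z + 7/25z²
  R(z) = 1 + z + 7/25z².

Need |R(x)|<1, x<0.
x=-0.34: |R|=0.6924
R=1: x+7/25x²=0 ⇒ x=−25/7=-3.5714; min R=1−1/(4·7/25)=0.1071>−1
Confirm numerically:
  x=-1.915: |R|=0.11182 <1
  x=-1.625: |R|=0.11438 <1
  x=-1.557: |R|=0.12179 <1
  x=-4.149: |R|=1.67098 >1
  x=-3.974: |R|=1.44795 >1
Interval (-3.5714, 0).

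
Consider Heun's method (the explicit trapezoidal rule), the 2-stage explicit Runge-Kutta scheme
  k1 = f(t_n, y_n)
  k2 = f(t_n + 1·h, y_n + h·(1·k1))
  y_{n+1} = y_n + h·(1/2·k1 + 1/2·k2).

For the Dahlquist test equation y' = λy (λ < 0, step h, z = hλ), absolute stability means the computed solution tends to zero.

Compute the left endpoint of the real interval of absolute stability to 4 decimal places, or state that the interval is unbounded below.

left endpoint -2.0000.

Set f=λy, z=hλ:
  order 2, 2-stage ⇒ R(z)=1+z+z^2/2
  (e.g. R(-1.35)=0.56125, |R|=0.56125)

Boundary: |R(x)|=1, x<0.
x=-1.35: |R|=0.5613
|R(-1.15)|=0.5112 |R(-0.89)|=0.5061 |R(-0.79)|=0.5221
Bisect:
  x_lo=-2.7335 |R|=2.0025  x_hi=-0.3004 |R|=0.7447
  mid=-1.51695 |R|=0.63362 →hi
  mid=-2.12522 |R|=1.13306 →lo
  mid=-1.82109 |R|=0.83709 →hi
  mid=-1.97315 |R|=0.97351 →hi
  mid=-2.04919 |R|=1.05040 →lo
  mid=-2.01117 |R|=1.01123 →lo
  mid=-1.99216 |R|=0.99219 →hi
  mid=-2.00167 |R|=1.00167 →lo
  ...
  [-2.00003,-1.99988] ⇒ x*=-2.0000
Stable set (-2.0000, 0).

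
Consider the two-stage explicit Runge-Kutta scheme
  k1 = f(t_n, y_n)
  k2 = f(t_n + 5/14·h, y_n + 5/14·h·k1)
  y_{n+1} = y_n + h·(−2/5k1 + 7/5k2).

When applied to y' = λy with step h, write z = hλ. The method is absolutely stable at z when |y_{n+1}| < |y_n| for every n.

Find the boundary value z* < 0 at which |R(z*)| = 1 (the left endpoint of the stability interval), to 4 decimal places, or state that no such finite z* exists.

z* = -2.0000.

Set f=λy, z=hλ:
  k1=λy_n ⇒ h·k1=z·y_n;  k2=λ(1+5/14z)y_n ⇒ h·k2=z(1+5/14z)y_n
  y_{n+1}/y_n = 1 − 2/5z + 7/5z(1+5/14z) = 1 + z + 1/2z²
  R(z) = 1 + z + 1/2z².

Boundary: |R(x)|=1, x<0.
x=-1.64: |R|=0.7048
R=1: x+1/2x²=0 ⇒ x=−2=-2.0000; min R=1−1/(4·1/2)=0.5000>−1
Confirm numerically:
  x=-1.757: |R|=0.78652 <1
  x=-1.315: |R|=0.54961 <1
  x=-0.902: |R|=0.50480 <1
  x=-2.561: |R|=1.71836 >1
  x=-2.190: |R|=1.20805 >1
So |R|<1 on (-2.0000, 0).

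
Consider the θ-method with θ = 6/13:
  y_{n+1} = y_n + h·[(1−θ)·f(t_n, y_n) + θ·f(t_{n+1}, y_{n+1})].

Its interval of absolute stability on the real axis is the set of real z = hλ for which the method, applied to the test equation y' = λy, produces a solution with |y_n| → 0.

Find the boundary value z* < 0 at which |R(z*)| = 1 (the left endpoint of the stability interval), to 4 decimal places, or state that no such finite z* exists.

Set f=λy, z=hλ:
  y_{n+1} = y_n + z·[7/13·y_n + 6/13·y_{n+1}] ⇒ (1 − 6/13z)y_{n+1} = (1 + 7/13z)y_n
  so R(z) = (1 + 7/13z)/(1 − 6/13z).

Boundary: |R(x)|=1, x<0.
x=-1.38: |R|=0.1570
R=−1: 1+7/13x = −1+6/13x ⇒ -1/13x=2 ⇒ x=2/(-1/13)=-26.0000
Confirm numerically:
  x=-19.005: |R|=0.94493 <1
  x=-15.689: |R|=0.90376 <1
  x=-11.037: |R|=0.81113 <1
  x=-26.472: |R|=1.00275 >1
  x=-26.335: |R|=1.00196 >1
Stable set (-26.0000, 0).

z* = -26.0000.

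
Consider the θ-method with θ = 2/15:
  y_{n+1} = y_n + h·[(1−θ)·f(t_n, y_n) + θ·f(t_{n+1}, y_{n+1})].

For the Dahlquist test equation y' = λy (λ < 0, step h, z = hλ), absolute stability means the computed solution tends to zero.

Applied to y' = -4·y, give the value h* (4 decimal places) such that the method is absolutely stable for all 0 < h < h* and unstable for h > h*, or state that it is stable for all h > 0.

(-2.7273,0); λ=-4 ⇒ h* = (30/11)/4 = 0.6818.

On y'=λy, z=hλ:
  y_{n+1} = y_n + z·[13/15·y_n + 2/15·y_{n+1}] ⇒ (1 − 2/15z)y_{n+1} = (1 + 13/15z)y_n
  so R(z) = (1 + 13/15z)/(1 − 2/15z).

Find x<0 with |R(x)|<1.
x=-1.27: |R|=0.0861
R=−1: 1+13/15x = −1+2/15x ⇒ -11/15x=2 ⇒ x=2/(-11/15)=-2.7273
Confirm numerically:
  x=-2.373: |R|=0.80264 <1
  x=-2.171: |R|=0.68364 <1
  x=-1.611: |R|=0.32614 <1
  x=-1.507: |R|=0.25486 <1
  x=-3.292: |R|=1.28781 >1
  x=-2.798: |R|=1.03777 >1
Stable set (-2.7273, 0).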